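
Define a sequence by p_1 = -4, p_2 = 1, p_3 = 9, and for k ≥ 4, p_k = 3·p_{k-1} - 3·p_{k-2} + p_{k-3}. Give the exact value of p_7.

71

Iterate the recurrence:
p_4 = 20;  p_5 = 34;  p_6 = 51;  p_7 = 71.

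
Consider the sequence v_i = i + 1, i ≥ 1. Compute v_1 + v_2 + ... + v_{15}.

Over i = 1..15: Σi = 120.
Total = (1)·120 + (1)·15 = 135.

135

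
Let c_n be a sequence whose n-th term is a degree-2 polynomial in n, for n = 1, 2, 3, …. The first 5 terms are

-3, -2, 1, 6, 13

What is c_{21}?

1st diffs: 1, 3, 5, 7.
2nd diffs: 2, 2, 2 (constant).
Newton forward-difference form: c_n = -3 + 1·C(n-1,1) + 2·C(n-1,2).
At n = 21: n-1 = 20, so c_{21} = -3 + 20 + 380 = 397.

397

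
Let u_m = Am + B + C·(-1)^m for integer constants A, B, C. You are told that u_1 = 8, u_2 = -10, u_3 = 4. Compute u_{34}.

-74

Plug in m = 1, 2, 3: A + B - C = 8; 2A + B + C = -10; 3A + B - C = 4.
Subtracting the first from the second: A + 2C = -18.
Subtracting the second from the third: A - 2C = 14.
Solving: C = -8, A = -2, then B = 2.
Hence u_{34} = -2·34 + 2 + (-8)·1 = -74.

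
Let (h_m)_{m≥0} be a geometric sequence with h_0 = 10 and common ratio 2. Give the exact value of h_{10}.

h_m = 10·2^(m-0).
h_{10} = 10·2^10 = 10240.

10240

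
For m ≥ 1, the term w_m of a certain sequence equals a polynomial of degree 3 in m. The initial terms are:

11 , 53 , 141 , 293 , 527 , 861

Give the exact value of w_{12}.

1st diffs: 42, 88, 152, 234, 334.
2nd diffs: 46, 64, 82, 100.
3rd diffs: 18, 18, 18 (constant).
Newton forward-difference form: w_m = 11 + 42·C(m-1,1) + 46·C(m-1,2) + 18·C(m-1,3).
At m = 12: m-1 = 11, so w_{12} = 11 + 462 + 2530 + 2970 = 5973.

5973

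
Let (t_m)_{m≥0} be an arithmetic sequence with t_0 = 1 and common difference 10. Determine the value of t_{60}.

t_m = 1 + (m - 0)·10.
t_{60} = 1 + 60·10 = 601.

601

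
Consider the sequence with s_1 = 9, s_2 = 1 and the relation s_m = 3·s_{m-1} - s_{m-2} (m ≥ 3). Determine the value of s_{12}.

-43174

Step forward from the initial values:
s_3 = -6;  s_4 = -19;  s_5 = -51;  s_6 = -134;  s_7 = -351;  s_8 = -919;  s_9 = -2406;  s_{10} = -6299;  s_{11} = -16491;  s_{12} = -43174.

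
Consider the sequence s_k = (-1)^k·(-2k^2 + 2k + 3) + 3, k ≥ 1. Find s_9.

144

(-1)^9 = -1; -2k^2 + 2k + 3 at k=9 is -141; so s_9 = 144.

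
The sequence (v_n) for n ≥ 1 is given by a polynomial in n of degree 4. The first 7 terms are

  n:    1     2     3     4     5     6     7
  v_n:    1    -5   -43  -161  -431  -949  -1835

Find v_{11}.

1st diffs: -6, -38, -118, -270, -518, -886.
2nd diffs: -32, -80, -152, -248, -368.
3rd diffs: -48, -72, -96, -120.
4th diffs: -24, -24, -24 (constant).
So v_n = -n^4 + 2n^3 - 3n^2 + 4n - 1.
Evaluating at n = 11 gives v_{11} = -12299.

-12299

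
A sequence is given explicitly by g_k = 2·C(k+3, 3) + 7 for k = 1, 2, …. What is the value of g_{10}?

579

C(13, 3) = 286, so g_{10} = 579.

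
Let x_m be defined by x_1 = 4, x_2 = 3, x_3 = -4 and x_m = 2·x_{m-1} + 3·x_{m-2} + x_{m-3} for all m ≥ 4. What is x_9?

Iterate the recurrence:
x_4 = 5; x_5 = 1; x_6 = 13; x_7 = 34; x_8 = 108; x_9 = 331.

331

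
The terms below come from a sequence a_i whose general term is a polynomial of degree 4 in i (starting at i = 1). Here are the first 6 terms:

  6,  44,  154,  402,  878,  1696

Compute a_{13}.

1st diffs: 38, 110, 248, 476, 818.
2nd diffs: 72, 138, 228, 342.
3rd diffs: 66, 90, 114.
4th diffs: 24, 24 (constant).
So a_i = i^4 + i^3 + 5i^2 + i - 2.
Evaluating at i = 13 gives a_{13} = 31614.

31614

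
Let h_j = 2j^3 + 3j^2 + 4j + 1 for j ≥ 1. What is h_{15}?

h_{15} = 2·15^3 + 3·15^2 + 4·15 + 1 = 7486.

7486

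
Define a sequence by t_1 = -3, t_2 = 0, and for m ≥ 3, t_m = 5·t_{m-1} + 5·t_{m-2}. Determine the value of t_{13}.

Iterate the recurrence:
t_3 = -15; t_4 = -75; t_5 = -450; …; t_{10} = -3084375; t_{11} = -18056250; t_{12} = -105703125; t_{13} = -618796875.

-618796875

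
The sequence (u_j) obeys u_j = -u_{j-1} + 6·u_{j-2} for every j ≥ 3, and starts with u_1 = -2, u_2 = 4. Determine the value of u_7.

-1192

Applying the relation repeatedly:
u_3 = -16;  u_4 = 40;  u_5 = -136;  u_6 = 376;  u_7 = -1192.
(Characteristic roots are 2 and -3.)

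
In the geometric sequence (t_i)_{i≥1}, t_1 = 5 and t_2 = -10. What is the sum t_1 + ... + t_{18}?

Common ratio r = -2.
t_i = 5·(-2)^(i-1).
S = 5·((-2)^18 - 1)/(-2 - 1) = 5·(262144 - 1)/(-3) = -436905.

-436905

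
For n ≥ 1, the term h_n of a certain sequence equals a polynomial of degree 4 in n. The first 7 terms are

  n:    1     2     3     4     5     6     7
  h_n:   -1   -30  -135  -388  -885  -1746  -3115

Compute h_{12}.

1st diffs: -29, -105, -253, -497, -861, -1369.
2nd diffs: -76, -148, -244, -364, -508.
3rd diffs: -72, -96, -120, -144.
4th diffs: -24, -24, -24 (constant).
Newton forward-difference form: h_n = -1 + (-29)·C(n-1,1) + (-76)·C(n-1,2) + (-72)·C(n-1,3) + (-24)·C(n-1,4).
At n = 12: n-1 = 11, so h_{12} = -1 - 319 - 4180 - 11880 - 7920 = -24300.

-24300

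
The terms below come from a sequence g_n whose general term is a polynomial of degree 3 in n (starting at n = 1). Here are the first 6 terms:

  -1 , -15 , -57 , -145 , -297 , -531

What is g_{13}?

1st diffs: -14, -42, -88, -152, -234.
2nd diffs: -28, -46, -64, -82.
3rd diffs: -18, -18, -18 (constant).
Newton forward-difference form: g_n = -1 + (-14)·C(n-1,1) + (-28)·C(n-1,2) + (-18)·C(n-1,3).
At n = 13: n-1 = 12, so g_{13} = -1 - 168 - 1848 - 3960 = -5977.

-5977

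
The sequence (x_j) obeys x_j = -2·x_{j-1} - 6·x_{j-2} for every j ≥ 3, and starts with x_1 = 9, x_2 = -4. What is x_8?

Compute successive terms:
x_3 = -46; x_4 = 116; x_5 = 44; x_6 = -784; x_7 = 1304; x_8 = 2096.

2096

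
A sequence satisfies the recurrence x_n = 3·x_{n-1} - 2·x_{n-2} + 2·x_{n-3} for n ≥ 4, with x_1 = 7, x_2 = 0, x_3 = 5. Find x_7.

Step forward from the initial values:
x_4 = 29  x_5 = 77  x_6 = 183  x_7 = 453.

453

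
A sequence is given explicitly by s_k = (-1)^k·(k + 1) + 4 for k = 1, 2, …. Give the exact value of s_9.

-6

(-1)^9 = -1; k + 1 at k=9 is 10; so s_9 = -6.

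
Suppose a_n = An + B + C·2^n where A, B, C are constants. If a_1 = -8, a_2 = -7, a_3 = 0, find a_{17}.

At n = 1, 2, 3: A + B + 2C = -8; 2A + B + 4C = -7; 3A + B + 8C = 0.
Subtracting the first from the second: A + 2C = 1.
Subtracting the second from the third: A + 4C = 7.
Solving: C = 3, A = -5, then B = -9.
Hence a_{17} = -5·17 + (-9) + 3·131072 = 393122.

393122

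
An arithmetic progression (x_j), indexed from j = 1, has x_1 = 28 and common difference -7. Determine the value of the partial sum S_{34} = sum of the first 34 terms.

-2975

x_j = 28 + (j - 1)·(-7).
x_{34} = -203; S = 34·(28 + (-203))/2 = -2975.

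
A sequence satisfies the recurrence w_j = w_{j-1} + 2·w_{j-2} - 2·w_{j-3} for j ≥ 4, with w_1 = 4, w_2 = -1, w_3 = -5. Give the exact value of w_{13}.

Compute successive terms:
w_4 = -15, w_5 = -23, w_6 = -43, w_7 = -59, w_8 = -99, w_9 = -131, w_{10} = -211, w_{11} = -275, w_{12} = -435, w_{13} = -563.

-563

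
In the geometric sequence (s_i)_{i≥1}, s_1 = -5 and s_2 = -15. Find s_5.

-405

Common ratio r = 3.
s_i = (-5)·3^(i-1).
s_5 = (-5)·3^4 = -405.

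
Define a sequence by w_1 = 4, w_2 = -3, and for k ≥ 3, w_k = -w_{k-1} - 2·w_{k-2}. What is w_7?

Compute successive terms:
w_3 = -5, w_4 = 11, w_5 = -1, w_6 = -21, w_7 = 23.

23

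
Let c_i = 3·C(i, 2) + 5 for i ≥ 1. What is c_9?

113

C(9, 2) = 36, so c_9 = 113.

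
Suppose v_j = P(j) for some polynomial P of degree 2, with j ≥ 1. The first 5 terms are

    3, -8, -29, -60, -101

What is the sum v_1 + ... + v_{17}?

1st diffs: -11, -21, -31, -41.
2nd diffs: -10, -10, -10 (constant).
Newton forward-difference form: v_j = 3 + (-11)·C(j-1,1) + (-10)·C(j-1,2).
Continuing: …, -152, -213, -284, -365, …, v_{17} = -1373.
Summing j = 1..17 (17 terms) gives -8245.

-8245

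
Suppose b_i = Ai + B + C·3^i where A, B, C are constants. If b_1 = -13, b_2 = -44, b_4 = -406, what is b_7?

-10939

Plug in i = 1, 2, 4: A + B + 3C = -13; 2A + B + 9C = -44; 4A + B + 81C = -406.
Subtracting the first from the second: A + 6C = -31.
Subtracting the second from the third: 2A + 72C = -362.
Solving: C = -5, A = -1, then B = 3.
So b_i = -1·i + 3 + (-5)·3^i; at i=7 this is -10939.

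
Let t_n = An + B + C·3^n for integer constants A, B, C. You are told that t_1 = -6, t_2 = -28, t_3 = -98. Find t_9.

-78710

Plug in n = 1, 2, 3: A + B + 3C = -6; 2A + B + 9C = -28; 3A + B + 27C = -98.
Subtracting the first from the second: A + 6C = -22.
Subtracting the second from the third: A + 18C = -70.
Solving: C = -4, A = 2, then B = 4.
So t_n = 2·n + 4 + (-4)·3^n; at n=9 this is -78710.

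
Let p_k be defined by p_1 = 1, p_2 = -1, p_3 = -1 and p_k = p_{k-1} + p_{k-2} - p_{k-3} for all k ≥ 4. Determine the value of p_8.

Step forward from the initial values:
p_4 = -3; p_5 = -3; p_6 = -5; p_7 = -5; p_8 = -7.

-7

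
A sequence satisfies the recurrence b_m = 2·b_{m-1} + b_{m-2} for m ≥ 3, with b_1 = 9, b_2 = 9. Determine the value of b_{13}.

176409

Iterate the recurrence:
b_3 = 27; b_4 = 63; b_5 = 153; …; b_{10} = 12537; b_{11} = 30267; b_{12} = 73071; b_{13} = 176409.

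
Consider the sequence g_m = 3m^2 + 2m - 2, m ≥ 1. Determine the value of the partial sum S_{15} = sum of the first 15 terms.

3930

Over m = 1..15: Σm = 120, Σm² = 1240.
Total = (3)·1240 + (2)·120 + (-2)·15 = 3930.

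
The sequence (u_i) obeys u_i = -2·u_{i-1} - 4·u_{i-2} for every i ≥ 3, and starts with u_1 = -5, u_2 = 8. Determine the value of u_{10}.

Applying the relation repeatedly:
u_3 = 4  u_4 = -40  u_5 = 64  u_6 = 32  u_7 = -320  u_8 = 512  u_9 = 256  u_{10} = -2560.

-2560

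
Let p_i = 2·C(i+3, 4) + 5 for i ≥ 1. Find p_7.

C(10, 4) = 210, so p_7 = 425.

425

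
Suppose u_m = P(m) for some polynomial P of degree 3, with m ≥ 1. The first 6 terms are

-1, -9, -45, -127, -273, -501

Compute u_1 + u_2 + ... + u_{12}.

-15610

1st diffs: -8, -36, -82, -146, -228.
2nd diffs: -28, -46, -64, -82.
3rd diffs: -18, -18, -18 (constant).
Newton forward-difference form: u_m = -1 + (-8)·C(m-1,1) + (-28)·C(m-1,2) + (-18)·C(m-1,3).
Continuing: …, -829, -1275, -1857, -2593, …, u_{12} = -4599.
Summing m = 1..12 (12 terms) gives -15610.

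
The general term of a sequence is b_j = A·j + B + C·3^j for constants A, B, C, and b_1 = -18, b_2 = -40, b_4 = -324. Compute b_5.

-970

Plug in j = 1, 2, 4: A + B + 3C = -18; 2A + B + 9C = -40; 4A + B + 81C = -324.
Subtracting the first from the second: A + 6C = -22.
Subtracting the second from the third: 2A + 72C = -284.
Solving: C = -4, A = 2, then B = -8.
So b_j = 2·j + (-8) + (-4)·3^j; at j=5 this is -970.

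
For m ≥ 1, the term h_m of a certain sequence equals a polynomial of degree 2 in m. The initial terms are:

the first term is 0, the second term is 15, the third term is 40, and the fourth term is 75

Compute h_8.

1st diffs: 15, 25, 35.
2nd diffs: 10, 10 (constant).
Newton forward-difference form: h_m = 15·C(m-1,1) + 10·C(m-1,2).
At m = 8: m-1 = 7, so h_8 = 105 + 210 = 315.

315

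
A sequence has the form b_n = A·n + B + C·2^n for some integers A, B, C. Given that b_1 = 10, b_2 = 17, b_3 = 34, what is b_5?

Write the equations: A + B + 2C = 10; 2A + B + 4C = 17; 3A + B + 8C = 34.
Subtracting the first from the second: A + 2C = 7.
Subtracting the second from the third: A + 4C = 17.
Solving: C = 5, A = -3, then B = 3.
Hence b_5 = -3·5 + 3 + 5·32 = 148.

148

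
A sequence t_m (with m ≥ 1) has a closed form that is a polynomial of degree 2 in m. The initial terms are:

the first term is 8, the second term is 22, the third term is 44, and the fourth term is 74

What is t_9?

344

1st diffs: 14, 22, 30.
2nd diffs: 8, 8 (constant).
Newton forward-difference form: t_m = 8 + 14·C(m-1,1) + 8·C(m-1,2).
At m = 9: m-1 = 8, so t_9 = 8 + 112 + 224 = 344.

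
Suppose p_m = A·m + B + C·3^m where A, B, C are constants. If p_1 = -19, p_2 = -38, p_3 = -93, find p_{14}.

-14348930

The three given values yield: A + B + 3C = -19; 2A + B + 9C = -38; 3A + B + 27C = -93.
Subtracting the first from the second: A + 6C = -19.
Subtracting the second from the third: A + 18C = -55.
Solving: C = -3, A = -1, then B = -9.
Therefore p_{14} = -14 + (-9) + (-3)·4782969 = -14348930.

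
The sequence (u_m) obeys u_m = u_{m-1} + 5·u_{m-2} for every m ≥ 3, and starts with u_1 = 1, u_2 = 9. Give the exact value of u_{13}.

525289

u_3 = 14, u_4 = 59, u_5 = 129, …, u_{10} = 24479, u_{11} = 67149, u_{12} = 189544, u_{13} = 525289.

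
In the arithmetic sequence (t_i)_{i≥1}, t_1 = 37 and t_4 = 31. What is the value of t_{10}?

19

Common difference d = (31 - 37) / (4 - 1) = -2.
t_i = 37 + (i - 1)·(-2).
t_{10} = 37 + 9·(-2) = 19.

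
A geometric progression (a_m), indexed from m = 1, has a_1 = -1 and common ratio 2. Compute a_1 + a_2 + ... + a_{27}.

-134217727

a_m = (-1)·2^(m-1).
S = (-1)·(2^27 - 1)/(2 - 1) = (-1)·(134217728 - 1)/(1) = -134217727.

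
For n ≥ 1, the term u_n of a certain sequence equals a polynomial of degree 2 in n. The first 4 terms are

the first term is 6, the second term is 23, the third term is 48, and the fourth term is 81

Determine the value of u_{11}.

1st diffs: 17, 25, 33.
2nd diffs: 8, 8 (constant).
Newton forward-difference form: u_n = 6 + 17·C(n-1,1) + 8·C(n-1,2).
At n = 11: n-1 = 10, so u_{11} = 6 + 170 + 360 = 536.

536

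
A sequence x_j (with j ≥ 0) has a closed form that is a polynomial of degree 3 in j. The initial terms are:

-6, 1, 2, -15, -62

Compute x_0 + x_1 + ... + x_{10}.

-4631

1st diffs: 7, 1, -17, -47.
2nd diffs: -6, -18, -30.
3rd diffs: -12, -12 (constant).
Newton forward-difference form: x_j = -6 + 7·C(j,1) + (-6)·C(j,2) + (-12)·C(j,3).
Continuing: …, -151, -294, -503, -790, …, x_{10} = -1646.
Summing j = 0..10 (11 terms) gives -4631.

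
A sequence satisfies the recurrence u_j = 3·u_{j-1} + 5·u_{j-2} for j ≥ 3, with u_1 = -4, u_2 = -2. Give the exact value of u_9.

-120034

Iterate the recurrence:
u_3 = -26; u_4 = -88; u_5 = -394; u_6 = -1622; u_7 = -6836; u_8 = -28618; u_9 = -120034.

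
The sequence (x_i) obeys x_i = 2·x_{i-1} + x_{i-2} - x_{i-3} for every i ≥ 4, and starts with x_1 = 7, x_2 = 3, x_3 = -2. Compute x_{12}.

Applying the relation repeatedly:
x_4 = -8  x_5 = -21  x_6 = -48  x_7 = -109  x_8 = -245  x_9 = -551  x_{10} = -1238  x_{11} = -2782  x_{12} = -6251.

-6251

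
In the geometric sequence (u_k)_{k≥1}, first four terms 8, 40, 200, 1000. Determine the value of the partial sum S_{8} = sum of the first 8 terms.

781248

Common ratio r = 5.
u_k = 8·5^(k-1).
S = 8·(5^8 - 1)/(5 - 1) = 8·(390625 - 1)/(4) = 781248.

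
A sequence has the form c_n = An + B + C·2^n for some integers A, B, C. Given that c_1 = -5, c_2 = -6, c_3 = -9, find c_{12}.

The three given values yield: A + B + 2C = -5; 2A + B + 4C = -6; 3A + B + 8C = -9.
Subtracting the first from the second: A + 2C = -1.
Subtracting the second from the third: A + 4C = -3.
Solving: C = -1, A = 1, then B = -4.
Hence c_{12} = 1·12 + (-4) + (-1)·4096 = -4088.

-4088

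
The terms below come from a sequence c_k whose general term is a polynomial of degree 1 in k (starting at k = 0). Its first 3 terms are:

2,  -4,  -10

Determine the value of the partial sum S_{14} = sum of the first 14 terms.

-518

1st diffs: -6, -6 (constant).
So c_k = -6k + 2.
Continuing: …, -16, -22, -28, -34, …, c_{13} = -76.
Summing k = 0..13 (14 terms) gives -518.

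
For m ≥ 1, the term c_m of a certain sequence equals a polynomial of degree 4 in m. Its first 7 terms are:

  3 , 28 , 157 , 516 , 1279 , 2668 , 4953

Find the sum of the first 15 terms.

1st diffs: 25, 129, 359, 763, 1389, 2285.
2nd diffs: 104, 230, 404, 626, 896.
3rd diffs: 126, 174, 222, 270.
4th diffs: 48, 48, 48 (constant).
So c_m = 2m^4 + m^3 - 4m^2 + 4.
Continuing: …, 8452, 13531, 20604, 30133, …, c_{15} = 103729.
Summing m = 1..15 (15 terms) gives 366124.

366124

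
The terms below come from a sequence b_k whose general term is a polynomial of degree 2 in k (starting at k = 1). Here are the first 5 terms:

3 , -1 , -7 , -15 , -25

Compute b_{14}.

-205

1st diffs: -4, -6, -8, -10.
2nd diffs: -2, -2, -2 (constant).
Newton forward-difference form: b_k = 3 + (-4)·C(k-1,1) + (-2)·C(k-1,2).
At k = 14: k-1 = 13, so b_{14} = 3 - 52 - 156 = -205.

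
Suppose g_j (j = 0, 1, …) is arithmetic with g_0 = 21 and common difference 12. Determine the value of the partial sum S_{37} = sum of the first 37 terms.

g_j = 21 + (j - 0)·12.
g_{36} = 453; S = 37·(21 + 453)/2 = 8769.

8769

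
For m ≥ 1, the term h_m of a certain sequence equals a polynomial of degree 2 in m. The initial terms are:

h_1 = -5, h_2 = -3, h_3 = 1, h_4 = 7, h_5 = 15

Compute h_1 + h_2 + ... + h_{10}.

280

1st diffs: 2, 4, 6, 8.
2nd diffs: 2, 2, 2 (constant).
Newton forward-difference form: h_m = -5 + 2·C(m-1,1) + 2·C(m-1,2).
Continuing: …, 25, 37, 51, 67, …, h_{10} = 85.
Summing m = 1..10 (10 terms) gives 280.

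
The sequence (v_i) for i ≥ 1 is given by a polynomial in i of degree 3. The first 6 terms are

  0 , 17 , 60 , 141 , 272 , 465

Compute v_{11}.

2780

1st diffs: 17, 43, 81, 131, 193.
2nd diffs: 26, 38, 50, 62.
3rd diffs: 12, 12, 12 (constant).
So v_i = 2i^3 + i^2 - 3.
Evaluating at i = 11 gives v_{11} = 2780.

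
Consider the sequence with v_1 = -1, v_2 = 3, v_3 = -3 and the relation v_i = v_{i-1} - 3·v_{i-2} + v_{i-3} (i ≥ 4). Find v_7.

Compute successive terms:
v_4 = -13, v_5 = -1, v_6 = 35, v_7 = 25.

25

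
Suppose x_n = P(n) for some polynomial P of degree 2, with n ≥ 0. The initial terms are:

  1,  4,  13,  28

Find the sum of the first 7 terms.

1st diffs: 3, 9, 15.
2nd diffs: 6, 6 (constant).
Newton forward-difference form: x_n = 1 + 3·C(n,1) + 6·C(n,2).
Continuing: 49, 76, 109.
Summing n = 0..6 (7 terms) gives 280.

280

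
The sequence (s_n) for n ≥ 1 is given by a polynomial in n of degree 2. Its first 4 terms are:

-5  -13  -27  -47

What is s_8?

1st diffs: -8, -14, -20.
2nd diffs: -6, -6 (constant).
Newton forward-difference form: s_n = -5 + (-8)·C(n-1,1) + (-6)·C(n-1,2).
At n = 8: n-1 = 7, so s_8 = -5 - 56 - 126 = -187.

-187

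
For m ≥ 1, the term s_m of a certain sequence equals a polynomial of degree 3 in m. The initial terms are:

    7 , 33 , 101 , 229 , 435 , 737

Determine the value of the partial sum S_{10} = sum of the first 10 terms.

10060

1st diffs: 26, 68, 128, 206, 302.
2nd diffs: 42, 60, 78, 96.
3rd diffs: 18, 18, 18 (constant).
Newton forward-difference form: s_m = 7 + 26·C(m-1,1) + 42·C(m-1,2) + 18·C(m-1,3).
Continuing: 1153, 1701, 2399, 3265.
Summing m = 1..10 (10 terms) gives 10060.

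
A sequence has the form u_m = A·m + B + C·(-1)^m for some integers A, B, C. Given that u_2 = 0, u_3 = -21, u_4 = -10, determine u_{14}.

The three given values yield: 2A + B + C = 0; 3A + B - C = -21; 4A + B + C = -10.
Subtracting the first from the second: A - 2C = -21.
Subtracting the second from the third: A + 2C = 11.
Solving: C = 8, A = -5, then B = 2.
Therefore u_{14} = -70 + 2 + 8·1 = -60.

-60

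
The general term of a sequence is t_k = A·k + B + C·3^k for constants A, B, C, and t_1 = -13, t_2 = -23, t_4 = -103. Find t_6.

-759

Plug in k = 1, 2, 4: A + B + 3C = -13; 2A + B + 9C = -23; 4A + B + 81C = -103.
Subtracting the first from the second: A + 6C = -10.
Subtracting the second from the third: 2A + 72C = -80.
Solving: C = -1, A = -4, then B = -6.
Hence t_6 = -4·6 + (-6) + (-1)·729 = -759.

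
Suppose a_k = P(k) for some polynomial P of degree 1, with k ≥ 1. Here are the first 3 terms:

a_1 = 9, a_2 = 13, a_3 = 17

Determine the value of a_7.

33

1st diffs: 4, 4 (constant).
So a_k = 4k + 5.
Evaluating at k = 7 gives a_7 = 33.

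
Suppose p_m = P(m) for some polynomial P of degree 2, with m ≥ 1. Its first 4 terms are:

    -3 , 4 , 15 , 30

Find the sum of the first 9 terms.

561

1st diffs: 7, 11, 15.
2nd diffs: 4, 4 (constant).
Newton forward-difference form: p_m = -3 + 7·C(m-1,1) + 4·C(m-1,2).
Continuing: …, 49, 72, 99, 130, …, p_9 = 165.
Summing m = 1..9 (9 terms) gives 561.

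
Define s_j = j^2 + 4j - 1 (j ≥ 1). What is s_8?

s_8 = 1·8^2 + 4·8 - 1 = 95.

95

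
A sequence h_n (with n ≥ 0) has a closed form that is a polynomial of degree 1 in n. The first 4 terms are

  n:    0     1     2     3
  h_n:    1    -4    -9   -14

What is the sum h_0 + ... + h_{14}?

-510

1st diffs: -5, -5, -5 (constant).
So h_n = -5n + 1.
Continuing: …, -19, -24, -29, -34, …, h_{14} = -69.
Summing n = 0..14 (15 terms) gives -510.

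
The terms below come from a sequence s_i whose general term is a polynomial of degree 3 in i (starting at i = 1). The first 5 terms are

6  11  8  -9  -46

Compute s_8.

1st diffs: 5, -3, -17, -37.
2nd diffs: -8, -14, -20.
3rd diffs: -6, -6 (constant).
Newton forward-difference form: s_i = 6 + 5·C(i-1,1) + (-8)·C(i-1,2) + (-6)·C(i-1,3).
At i = 8: i-1 = 7, so s_8 = 6 + 35 - 168 - 210 = -337.

-337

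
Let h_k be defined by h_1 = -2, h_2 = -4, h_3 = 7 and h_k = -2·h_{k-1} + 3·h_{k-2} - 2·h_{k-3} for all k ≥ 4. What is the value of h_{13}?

Applying the relation repeatedly:
h_4 = -22  h_5 = 73  h_6 = -226  h_7 = 715  h_8 = -2254  h_9 = 7105  h_{10} = -22402  h_{11} = 70627  h_{12} = -222670  h_{13} = 702025.

702025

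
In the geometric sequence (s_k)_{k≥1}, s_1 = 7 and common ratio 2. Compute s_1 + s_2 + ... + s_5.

217

s_k = 7·2^(k-1).
S = 7·(2^5 - 1)/(2 - 1) = 7·(32 - 1)/(1) = 217.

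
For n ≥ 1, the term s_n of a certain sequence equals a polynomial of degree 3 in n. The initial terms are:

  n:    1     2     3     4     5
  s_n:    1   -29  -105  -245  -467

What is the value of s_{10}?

1st diffs: -30, -76, -140, -222.
2nd diffs: -46, -64, -82.
3rd diffs: -18, -18 (constant).
Newton forward-difference form: s_n = 1 + (-30)·C(n-1,1) + (-46)·C(n-1,2) + (-18)·C(n-1,3).
At n = 10: n-1 = 9, so s_{10} = 1 - 270 - 1656 - 1512 = -3437.

-3437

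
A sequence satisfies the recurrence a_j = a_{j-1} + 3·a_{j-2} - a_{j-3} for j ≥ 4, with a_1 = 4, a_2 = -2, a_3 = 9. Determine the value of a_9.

408

Step forward from the initial values:
a_4 = -1, a_5 = 28, a_6 = 16, a_7 = 101, a_8 = 121, a_9 = 408.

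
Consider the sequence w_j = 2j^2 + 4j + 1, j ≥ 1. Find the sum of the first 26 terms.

13832

Over j = 1..26: Σj = 351, Σj² = 6201.
Total = (2)·6201 + (4)·351 + (1)·26 = 13832.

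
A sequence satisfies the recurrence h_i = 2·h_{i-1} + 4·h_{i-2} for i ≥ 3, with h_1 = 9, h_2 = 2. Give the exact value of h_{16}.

131170304

Step forward from the initial values:
h_3 = 40; h_4 = 88; h_5 = 336; …; h_{13} = 3870720; h_{14} = 12525568; h_{15} = 40534016; h_{16} = 131170304.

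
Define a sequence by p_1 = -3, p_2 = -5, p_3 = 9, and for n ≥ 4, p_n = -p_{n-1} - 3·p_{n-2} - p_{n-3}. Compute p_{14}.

3139

Compute successive terms:
p_4 = 9, p_5 = -31, p_6 = -5, …, p_{11} = 441, p_{12} = -999, p_{13} = -583, p_{14} = 3139.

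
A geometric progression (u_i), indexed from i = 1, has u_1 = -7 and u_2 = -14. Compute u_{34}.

-60129542144

Common ratio r = 2.
u_i = (-7)·2^(i-1).
u_{34} = (-7)·2^33 = -60129542144.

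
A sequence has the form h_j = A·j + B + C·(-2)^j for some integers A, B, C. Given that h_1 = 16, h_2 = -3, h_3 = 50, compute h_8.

Write the equations: A + B - 2C = 16; 2A + B + 4C = -3; 3A + B - 8C = 50.
Subtracting the first from the second: A + 6C = -19.
Subtracting the second from the third: A - 12C = 53.
Solving: C = -4, A = 5, then B = 3.
Hence h_8 = 5·8 + 3 + (-4)·256 = -981.

-981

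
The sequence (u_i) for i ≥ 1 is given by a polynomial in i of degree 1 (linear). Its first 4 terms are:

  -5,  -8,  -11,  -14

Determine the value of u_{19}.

-59

1st diffs: -3, -3, -3 (constant).
So u_i = -3i - 2.
Evaluating at i = 19 gives u_{19} = -59.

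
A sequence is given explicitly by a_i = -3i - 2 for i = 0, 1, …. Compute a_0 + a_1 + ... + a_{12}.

-260

Over i = 0..12: Σi = 78.
Total = (-3)·78 + (-2)·13 = -260.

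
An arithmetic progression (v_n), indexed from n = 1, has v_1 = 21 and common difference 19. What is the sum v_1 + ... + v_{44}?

v_n = 21 + (n - 1)·19.
v_{44} = 838; S = 44·(21 + 838)/2 = 18898.

18898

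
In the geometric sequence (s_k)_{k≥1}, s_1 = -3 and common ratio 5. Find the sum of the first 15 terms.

s_k = (-3)·5^(k-1).
S = (-3)·(5^15 - 1)/(5 - 1) = (-3)·(30517578125 - 1)/(4) = -22888183593.

-22888183593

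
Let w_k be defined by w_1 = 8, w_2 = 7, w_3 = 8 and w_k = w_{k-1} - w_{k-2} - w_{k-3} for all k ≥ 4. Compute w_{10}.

11

Iterate the recurrence:
w_4 = -7; w_5 = -22; w_6 = -23; w_7 = 6; w_8 = 51; w_9 = 68; w_{10} = 11.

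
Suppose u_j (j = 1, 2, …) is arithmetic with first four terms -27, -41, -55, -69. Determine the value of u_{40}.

-573

Common difference d = -14.
u_j = -27 + (j - 1)·(-14).
u_{40} = -27 + 39·(-14) = -573.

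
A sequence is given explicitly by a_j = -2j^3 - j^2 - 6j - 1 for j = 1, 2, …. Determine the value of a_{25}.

-32026

a_{25} = -2·25^3 - 1·25^2 - 6·25 - 1 = -32026.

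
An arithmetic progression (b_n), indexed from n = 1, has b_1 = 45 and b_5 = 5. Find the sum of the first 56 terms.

Common difference d = (5 - 45) / (5 - 1) = -10.
b_n = 45 + (n - 1)·(-10).
b_{56} = -505; S = 56·(45 + (-505))/2 = -12880.

-12880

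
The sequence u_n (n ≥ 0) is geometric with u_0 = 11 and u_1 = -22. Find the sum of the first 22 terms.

Common ratio r = -2.
u_n = 11·(-2)^(n-0).
S = 11·((-2)^22 - 1)/(-2 - 1) = 11·(4194304 - 1)/(-3) = -15379111.

-15379111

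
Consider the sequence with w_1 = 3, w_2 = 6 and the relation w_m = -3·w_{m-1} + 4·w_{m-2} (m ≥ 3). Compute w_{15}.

-161061270

w_3 = -6  w_4 = 42  w_5 = -150  …  w_{12} = 2516586  w_{13} = -10066326  w_{14} = 40265322  w_{15} = -161061270.
(Characteristic roots are 1 and -4.)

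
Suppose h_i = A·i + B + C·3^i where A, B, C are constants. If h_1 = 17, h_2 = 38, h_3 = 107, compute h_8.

26228

Write the equations: A + B + 3C = 17; 2A + B + 9C = 38; 3A + B + 27C = 107.
Subtracting the first from the second: A + 6C = 21.
Subtracting the second from the third: A + 18C = 69.
Solving: C = 4, A = -3, then B = 8.
Therefore h_8 = -24 + 8 + 4·6561 = 26228.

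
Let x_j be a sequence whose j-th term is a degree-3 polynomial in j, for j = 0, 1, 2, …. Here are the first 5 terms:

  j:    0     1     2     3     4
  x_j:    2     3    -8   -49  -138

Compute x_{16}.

1st diffs: 1, -11, -41, -89.
2nd diffs: -12, -30, -48.
3rd diffs: -18, -18 (constant).
So x_j = -3j^3 + 3j^2 + j + 2.
Evaluating at j = 16 gives x_{16} = -11502.

-11502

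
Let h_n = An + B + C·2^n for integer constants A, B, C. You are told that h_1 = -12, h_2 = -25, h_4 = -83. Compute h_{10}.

-4145

Write the equations: A + B + 2C = -12; 2A + B + 4C = -25; 4A + B + 16C = -83.
Subtracting the first from the second: A + 2C = -13.
Subtracting the second from the third: 2A + 12C = -58.
Solving: C = -4, A = -5, then B = 1.
Hence h_{10} = -5·10 + 1 + (-4)·1024 = -4145.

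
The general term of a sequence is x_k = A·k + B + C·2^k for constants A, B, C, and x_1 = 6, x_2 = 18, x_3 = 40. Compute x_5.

164

Plug in k = 1, 2, 3: A + B + 2C = 6; 2A + B + 4C = 18; 3A + B + 8C = 40.
Subtracting the first from the second: A + 2C = 12.
Subtracting the second from the third: A + 4C = 22.
Solving: C = 5, A = 2, then B = -6.
Therefore x_5 = 10 + (-6) + 5·32 = 164.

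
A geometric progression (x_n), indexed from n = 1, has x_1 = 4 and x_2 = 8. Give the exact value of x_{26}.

Common ratio r = 2.
x_n = 4·2^(n-1).
x_{26} = 4·2^25 = 134217728.

134217728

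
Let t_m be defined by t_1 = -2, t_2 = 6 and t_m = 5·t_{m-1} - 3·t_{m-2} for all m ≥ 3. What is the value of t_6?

3024

Applying the relation repeatedly:
t_3 = 36;  t_4 = 162;  t_5 = 702;  t_6 = 3024.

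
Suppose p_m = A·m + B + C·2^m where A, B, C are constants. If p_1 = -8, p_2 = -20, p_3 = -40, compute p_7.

-536

Write the equations: A + B + 2C = -8; 2A + B + 4C = -20; 3A + B + 8C = -40.
Subtracting the first from the second: A + 2C = -12.
Subtracting the second from the third: A + 4C = -20.
Solving: C = -4, A = -4, then B = 4.
Therefore p_7 = -28 + 4 + (-4)·128 = -536.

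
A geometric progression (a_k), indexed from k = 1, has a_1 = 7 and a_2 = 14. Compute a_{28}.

939524096

Common ratio r = 2.
a_k = 7·2^(k-1).
a_{28} = 7·2^27 = 939524096.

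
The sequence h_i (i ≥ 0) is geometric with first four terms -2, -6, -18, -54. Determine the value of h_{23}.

Common ratio r = 3.
h_i = (-2)·3^(i-0).
h_{23} = (-2)·3^23 = -188286357654.

-188286357654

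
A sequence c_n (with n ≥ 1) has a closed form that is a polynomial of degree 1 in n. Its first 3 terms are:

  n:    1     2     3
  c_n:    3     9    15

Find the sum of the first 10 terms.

1st diffs: 6, 6 (constant).
So c_n = 6n - 3.
Continuing: …, 21, 27, 33, 39, …, c_{10} = 57.
Summing n = 1..10 (10 terms) gives 300.

300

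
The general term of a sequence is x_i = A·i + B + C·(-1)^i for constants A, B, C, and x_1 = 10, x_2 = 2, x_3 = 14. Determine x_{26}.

50

Plug in i = 1, 2, 3: A + B - C = 10; 2A + B + C = 2; 3A + B - C = 14.
Subtracting the first from the second: A + 2C = -8.
Subtracting the second from the third: A - 2C = 12.
Solving: C = -5, A = 2, then B = 3.
Hence x_{26} = 2·26 + 3 + (-5)·1 = 50.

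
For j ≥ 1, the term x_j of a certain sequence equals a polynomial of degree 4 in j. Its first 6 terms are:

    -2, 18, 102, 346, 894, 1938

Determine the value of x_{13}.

49342

1st diffs: 20, 84, 244, 548, 1044.
2nd diffs: 64, 160, 304, 496.
3rd diffs: 96, 144, 192.
4th diffs: 48, 48 (constant).
So x_j = 2j^4 - 4j^3 + 6j^2 - 6.
Evaluating at j = 13 gives x_{13} = 49342.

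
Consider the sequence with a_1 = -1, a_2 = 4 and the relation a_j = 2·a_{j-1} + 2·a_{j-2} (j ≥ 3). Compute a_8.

1072

Compute successive terms:
a_3 = 6  a_4 = 20  a_5 = 52  a_6 = 144  a_7 = 392  a_8 = 1072.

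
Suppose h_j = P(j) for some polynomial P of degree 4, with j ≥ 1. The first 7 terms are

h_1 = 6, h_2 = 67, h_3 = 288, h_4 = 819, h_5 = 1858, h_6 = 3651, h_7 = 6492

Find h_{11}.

35896

1st diffs: 61, 221, 531, 1039, 1793, 2841.
2nd diffs: 160, 310, 508, 754, 1048.
3rd diffs: 150, 198, 246, 294.
4th diffs: 48, 48, 48 (constant).
Newton forward-difference form: h_j = 6 + 61·C(j-1,1) + 160·C(j-1,2) + 150·C(j-1,3) + 48·C(j-1,4).
At j = 11: j-1 = 10, so h_{11} = 6 + 610 + 7200 + 18000 + 10080 = 35896.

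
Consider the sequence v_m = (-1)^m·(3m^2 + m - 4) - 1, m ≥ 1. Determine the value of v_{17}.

(-1)^17 = -1; 3m^2 + m - 4 at m=17 is 880; so v_{17} = -881.

-881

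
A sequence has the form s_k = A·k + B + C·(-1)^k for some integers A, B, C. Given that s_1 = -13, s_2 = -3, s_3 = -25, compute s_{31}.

-193

Plug in k = 1, 2, 3: A + B - C = -13; 2A + B + C = -3; 3A + B - C = -25.
Subtracting the first from the second: A + 2C = 10.
Subtracting the second from the third: A - 2C = -22.
Solving: C = 8, A = -6, then B = 1.
So s_k = -6·k + 1 + 8·(-1)^k; at k=31 this is -193.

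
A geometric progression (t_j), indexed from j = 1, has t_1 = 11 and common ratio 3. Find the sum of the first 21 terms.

57531942611

t_j = 11·3^(j-1).
S = 11·(3^21 - 1)/(3 - 1) = 11·(10460353203 - 1)/(2) = 57531942611.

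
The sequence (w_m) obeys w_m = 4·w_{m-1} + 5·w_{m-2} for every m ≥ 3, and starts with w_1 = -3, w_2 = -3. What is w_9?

Iterate the recurrence:
w_3 = -27  w_4 = -123  w_5 = -627  w_6 = -3123  w_7 = -15627  w_8 = -78123  w_9 = -390627.
(Characteristic roots are 5 and -1.)

-390627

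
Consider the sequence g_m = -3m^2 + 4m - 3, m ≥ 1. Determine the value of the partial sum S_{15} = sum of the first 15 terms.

Over m = 1..15: Σm = 120, Σm² = 1240.
Total = (-3)·1240 + (4)·120 + (-3)·15 = -3285.

-3285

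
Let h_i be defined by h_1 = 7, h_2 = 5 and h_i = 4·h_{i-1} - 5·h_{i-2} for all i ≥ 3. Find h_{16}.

-20885

Iterate the recurrence:
h_3 = -15; h_4 = -85; h_5 = -265; …; h_{13} = 174935; h_{14} = 316165; h_{15} = 389985; h_{16} = -20885.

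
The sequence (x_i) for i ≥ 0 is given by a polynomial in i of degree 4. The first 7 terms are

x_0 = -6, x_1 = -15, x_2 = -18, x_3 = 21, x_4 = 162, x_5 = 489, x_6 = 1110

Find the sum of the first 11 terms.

1st diffs: -9, -3, 39, 141, 327, 621.
2nd diffs: 6, 42, 102, 186, 294.
3rd diffs: 36, 60, 84, 108.
4th diffs: 24, 24, 24 (constant).
So x_i = i^4 - 4i^2 - 6i - 6.
Continuing: 2157, 3786, 6177, 9534.
Summing i = 0..10 (11 terms) gives 23397.

23397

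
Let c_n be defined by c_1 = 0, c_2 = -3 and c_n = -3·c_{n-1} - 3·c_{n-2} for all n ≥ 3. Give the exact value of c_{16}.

Step forward from the initial values:
c_3 = 9; c_4 = -18; c_5 = 27; …; c_{13} = 0; c_{14} = -2187; c_{15} = 6561; c_{16} = -13122.

-13122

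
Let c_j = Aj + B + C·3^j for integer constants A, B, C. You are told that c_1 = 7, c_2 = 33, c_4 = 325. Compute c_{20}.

The three given values yield: A + B + 3C = 7; 2A + B + 9C = 33; 4A + B + 81C = 325.
Subtracting the first from the second: A + 6C = 26.
Subtracting the second from the third: 2A + 72C = 292.
Solving: C = 4, A = 2, then B = -7.
Therefore c_{20} = 40 + (-7) + 4·3486784401 = 13947137637.

13947137637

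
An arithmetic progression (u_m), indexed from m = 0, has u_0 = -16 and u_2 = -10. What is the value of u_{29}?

71

Common difference d = (-10 - (-16)) / (2 - 0) = 3.
u_m = -16 + (m - 0)·3.
u_{29} = -16 + 29·3 = 71.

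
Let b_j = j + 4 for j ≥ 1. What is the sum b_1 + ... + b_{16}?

Over j = 1..16: Σj = 136.
Total = (1)·136 + (4)·16 = 200.

200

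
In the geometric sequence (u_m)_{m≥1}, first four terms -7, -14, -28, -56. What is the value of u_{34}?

Common ratio r = 2.
u_m = (-7)·2^(m-1).
u_{34} = (-7)·2^33 = -60129542144.

-60129542144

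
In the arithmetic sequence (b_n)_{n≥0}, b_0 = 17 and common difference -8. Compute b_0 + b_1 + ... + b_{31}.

b_n = 17 + (n - 0)·(-8).
b_{31} = -231; S = 32·(17 + (-231))/2 = -3424.

-3424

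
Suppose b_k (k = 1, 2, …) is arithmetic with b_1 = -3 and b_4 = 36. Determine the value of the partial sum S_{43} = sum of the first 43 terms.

Common difference d = (36 - (-3)) / (4 - 1) = 13.
b_k = -3 + (k - 1)·13.
b_{43} = 543; S = 43·(-3 + 543)/2 = 11610.

11610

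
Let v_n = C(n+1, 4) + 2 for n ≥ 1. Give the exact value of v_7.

72

C(8, 4) = 70, so v_7 = 72.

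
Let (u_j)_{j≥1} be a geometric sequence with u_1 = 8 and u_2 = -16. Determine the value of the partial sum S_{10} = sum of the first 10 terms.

Common ratio r = -2.
u_j = 8·(-2)^(j-1).
S = 8·((-2)^10 - 1)/(-2 - 1) = 8·(1024 - 1)/(-3) = -2728.

-2728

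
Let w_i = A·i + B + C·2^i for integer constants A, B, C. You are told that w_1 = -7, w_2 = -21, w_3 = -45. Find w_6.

The three given values yield: A + B + 2C = -7; 2A + B + 4C = -21; 3A + B + 8C = -45.
Subtracting the first from the second: A + 2C = -14.
Subtracting the second from the third: A + 4C = -24.
Solving: C = -5, A = -4, then B = 7.
Therefore w_6 = -24 + 7 + (-5)·64 = -337.

-337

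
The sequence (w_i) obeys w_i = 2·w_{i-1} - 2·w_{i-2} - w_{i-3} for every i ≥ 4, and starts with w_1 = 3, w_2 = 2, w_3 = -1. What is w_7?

Compute successive terms:
w_4 = -9  w_5 = -18  w_6 = -17  w_7 = 11.

11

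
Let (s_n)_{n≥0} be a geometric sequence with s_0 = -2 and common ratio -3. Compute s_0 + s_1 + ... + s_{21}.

s_n = (-2)·(-3)^(n-0).
S = (-2)·((-3)^22 - 1)/(-3 - 1) = (-2)·(31381059609 - 1)/(-4) = 15690529804.

15690529804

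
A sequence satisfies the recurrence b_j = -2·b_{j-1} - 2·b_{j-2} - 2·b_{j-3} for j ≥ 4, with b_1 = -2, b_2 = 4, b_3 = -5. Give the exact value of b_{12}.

Compute successive terms:
b_4 = 6; b_5 = -10; b_6 = 18; b_7 = -28; b_8 = 40; b_9 = -60; b_{10} = 96; b_{11} = -152; b_{12} = 232.

232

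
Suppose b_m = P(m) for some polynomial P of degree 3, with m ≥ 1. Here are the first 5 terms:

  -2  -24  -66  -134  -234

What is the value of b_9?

1st diffs: -22, -42, -68, -100.
2nd diffs: -20, -26, -32.
3rd diffs: -6, -6 (constant).
Newton forward-difference form: b_m = -2 + (-22)·C(m-1,1) + (-20)·C(m-1,2) + (-6)·C(m-1,3).
At m = 9: m-1 = 8, so b_9 = -2 - 176 - 560 - 336 = -1074.

-1074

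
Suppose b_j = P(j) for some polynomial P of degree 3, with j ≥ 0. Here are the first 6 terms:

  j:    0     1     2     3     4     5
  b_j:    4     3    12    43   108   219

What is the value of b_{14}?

5268

1st diffs: -1, 9, 31, 65, 111.
2nd diffs: 10, 22, 34, 46.
3rd diffs: 12, 12, 12 (constant).
Newton forward-difference form: b_j = 4 + (-1)·C(j,1) + 10·C(j,2) + 12·C(j,3).
At j = 14: j = 14, so b_{14} = 4 - 14 + 910 + 4368 = 5268.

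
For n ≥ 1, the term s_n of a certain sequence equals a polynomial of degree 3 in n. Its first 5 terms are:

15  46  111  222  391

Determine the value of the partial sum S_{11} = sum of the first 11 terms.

11440

1st diffs: 31, 65, 111, 169.
2nd diffs: 34, 46, 58.
3rd diffs: 12, 12 (constant).
Newton forward-difference form: s_n = 15 + 31·C(n-1,1) + 34·C(n-1,2) + 12·C(n-1,3).
Continuing: …, 630, 951, 1366, 1887, …, s_{11} = 3295.
Summing n = 1..11 (11 terms) gives 11440.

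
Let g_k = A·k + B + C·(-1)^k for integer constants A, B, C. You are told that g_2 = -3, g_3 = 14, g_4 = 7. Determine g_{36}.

Plug in k = 2, 3, 4: 2A + B + C = -3; 3A + B - C = 14; 4A + B + C = 7.
Subtracting the first from the second: A - 2C = 17.
Subtracting the second from the third: A + 2C = -7.
Solving: C = -6, A = 5, then B = -7.
Hence g_{36} = 5·36 + (-7) + (-6)·1 = 167.

167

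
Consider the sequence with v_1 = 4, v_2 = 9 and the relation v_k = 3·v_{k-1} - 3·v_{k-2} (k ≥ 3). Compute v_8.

-243

Iterate the recurrence:
v_3 = 15;  v_4 = 18;  v_5 = 9;  v_6 = -27;  v_7 = -108;  v_8 = -243.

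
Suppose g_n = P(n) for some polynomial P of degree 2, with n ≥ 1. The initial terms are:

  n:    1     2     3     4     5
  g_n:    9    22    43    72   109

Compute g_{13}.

693

1st diffs: 13, 21, 29, 37.
2nd diffs: 8, 8, 8 (constant).
So g_n = 4n^2 + n + 4.
Evaluating at n = 13 gives g_{13} = 693.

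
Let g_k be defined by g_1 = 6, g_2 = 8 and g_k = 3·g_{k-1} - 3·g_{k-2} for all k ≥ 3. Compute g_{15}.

4374

Applying the relation repeatedly:
g_3 = 6, g_4 = -6, g_5 = -36, …, g_{12} = 2430, g_{13} = 4374, g_{14} = 5832, g_{15} = 4374.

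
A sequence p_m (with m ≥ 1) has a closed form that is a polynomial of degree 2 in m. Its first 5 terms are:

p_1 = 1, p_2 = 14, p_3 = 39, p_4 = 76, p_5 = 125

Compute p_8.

344

1st diffs: 13, 25, 37, 49.
2nd diffs: 12, 12, 12 (constant).
Newton forward-difference form: p_m = 1 + 13·C(m-1,1) + 12·C(m-1,2).
At m = 8: m-1 = 7, so p_8 = 1 + 91 + 252 = 344.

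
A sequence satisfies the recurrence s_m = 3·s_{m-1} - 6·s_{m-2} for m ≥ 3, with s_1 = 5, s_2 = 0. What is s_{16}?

-852930

Iterate the recurrence:
s_3 = -30  s_4 = -90  s_5 = -90  …  s_{13} = 167670  s_{14} = 721710  s_{15} = 1159110  s_{16} = -852930.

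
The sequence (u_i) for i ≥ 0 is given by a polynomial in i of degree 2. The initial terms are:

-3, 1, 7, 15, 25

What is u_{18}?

375

1st diffs: 4, 6, 8, 10.
2nd diffs: 2, 2, 2 (constant).
Newton forward-difference form: u_i = -3 + 4·C(i,1) + 2·C(i,2).
At i = 18: i = 18, so u_{18} = -3 + 72 + 306 = 375.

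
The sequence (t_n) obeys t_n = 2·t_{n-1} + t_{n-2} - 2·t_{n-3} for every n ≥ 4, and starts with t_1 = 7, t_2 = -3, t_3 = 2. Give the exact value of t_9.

-418

t_4 = -13, t_5 = -18, t_6 = -53, t_7 = -98, t_8 = -213, t_9 = -418.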